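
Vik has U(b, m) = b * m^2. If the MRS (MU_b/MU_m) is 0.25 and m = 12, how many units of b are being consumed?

MU_b = m^2 and MU_m = 2·b·m.
MRS = MU_b/MU_m = (1/2)·m/b.
Substitute m = 12: MRS = 6/b. Setting 6/b = 0.25 gives b = 6/0.25 = 24.

b = 24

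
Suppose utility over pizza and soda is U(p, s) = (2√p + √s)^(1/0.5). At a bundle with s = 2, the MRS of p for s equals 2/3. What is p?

p = 18

For CES with ρ = 0.5, MRS = (2/1)·√(s/p).
Setting (2/1)·√(2/p) = 2/3 gives √(2/p) = 1/3, so 2/p = 1/9 and p = 18.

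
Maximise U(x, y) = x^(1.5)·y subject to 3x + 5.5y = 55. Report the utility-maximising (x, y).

x* = 11, y* = 4

MU_x = 1.5·√x·y and MU_y = x^(1.5).
MRS = MU_x/MU_y = (1.5)·y/x.
Tangency: set MRS = p_x/p_y = 3/5.5 = 6/11.
So (1.5)·y/x = 6/11, i.e. y = (4/11)·x.
Substitute into the budget 3·x + 5.5·y = 55: 5·x = 55, so x* = 11.
Then y* = (4/11)·11 = 4.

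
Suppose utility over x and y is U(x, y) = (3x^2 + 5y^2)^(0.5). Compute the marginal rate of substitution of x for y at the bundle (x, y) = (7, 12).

MRS = 0.35

For CES with ρ = 2, MRS = (3/5)·(y/x)^(-1).
At (7, 12): MRS = 0.35.
That is, one extra unit of x is worth 0.35 units of y at the margin.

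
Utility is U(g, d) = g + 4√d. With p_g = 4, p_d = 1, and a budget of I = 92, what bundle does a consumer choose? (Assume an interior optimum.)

MU_g = 1, MU_d = 4/(2√d).
MRS = 1 ÷ (4/(2√d)).
Tangency: set MRS = p_g/p_d = 4/1 = 4.
MRS depends only on d: 0.5·√d = 4 ⇒ √d = 4/0.5 = 8 ⇒ d* = 64.
From the budget, 4·g = 92 − 1·64 = 28, so g* = 7.

g* = 7, d* = 64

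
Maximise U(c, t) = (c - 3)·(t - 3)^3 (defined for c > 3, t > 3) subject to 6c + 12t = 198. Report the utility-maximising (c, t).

MU_c = (t−3)^3, MU_t = 3·(c−3)·(t−3)^2.
MRS = (1/3)·(t−3)/(c−3).
Tangency: set MRS = p_c/p_t = 6/12 = 0.5.
So (1/3)·(t − 3)/(c − 3) = 0.5, i.e. (t − 3) = 1.5·(c − 3).
Rewrite the budget in excess-of-subsistence terms: 6·(c − 3) + 12·(t − 3) = 198 − 6·3 − 12·3 = 144.
Substituting, 24·(c − 3) = 144, so c − 3 = 6 and c* = 9.
Then t − 3 = 1.5·6 = 9, so t* = 12.

c* = 9, t* = 12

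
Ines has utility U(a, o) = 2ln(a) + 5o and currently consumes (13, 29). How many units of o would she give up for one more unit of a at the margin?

MRS = 2/65

MU_a = 2/a, MU_o = 5.
MRS = 2/a ÷ 5.
At (13, 29): MRS = 2/65.
So at (13, 29) the consumer would give up 2/65 units of o for one more unit of a.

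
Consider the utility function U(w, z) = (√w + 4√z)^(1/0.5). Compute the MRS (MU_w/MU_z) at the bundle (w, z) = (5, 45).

For CES with ρ = 0.5, MRS = (1/4)·√(z/w).
At (5, 45): MRS = 0.75.
That is, one extra unit of w is worth 0.75 units of z at the margin.

MRS = 0.75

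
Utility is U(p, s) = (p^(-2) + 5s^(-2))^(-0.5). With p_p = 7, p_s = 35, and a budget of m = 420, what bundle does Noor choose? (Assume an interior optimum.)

For CES with ρ = -2, MRS = (1/5)·(s/p)^3.
Tangency: set MRS = p_p/p_s = 7/35 = 0.2.
So (s/p)^3 = 1; taking the cube root, s/p = 1, i.e. s = p.
Substitute into the budget 7·p + 35·s = 420: 42·p = 420, so p* = 10 and s* = 10.

p* = 10, s* = 10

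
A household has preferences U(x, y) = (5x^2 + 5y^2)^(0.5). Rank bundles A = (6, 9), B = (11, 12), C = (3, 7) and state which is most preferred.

Bundle B

Evaluate utility at each bundle:
U(A) = 24.187.
U(B) = 36.401.
U(C) = 17.029.
Highest utility is B, so B ≻ A ≻ C.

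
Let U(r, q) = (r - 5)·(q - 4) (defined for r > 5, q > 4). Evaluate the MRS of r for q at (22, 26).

MU_r = (q−4), MU_q = (r−5).
MRS = (q−4)/(r−5).
At (22, 26): MRS = 22/17.
That is, one extra unit of r is worth 22/17 units of q at the margin.

MRS = 22/17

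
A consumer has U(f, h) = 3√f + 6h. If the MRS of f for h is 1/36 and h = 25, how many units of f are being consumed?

f = 81

MU_f = 3/(2√f), MU_h = 6.
MRS = 3/(2√f) ÷ 6.
MRS depends only on f: 0.25/√f = 1/36 ⇒ √f = 0.25/(1/36) = 9 ⇒ f = 81.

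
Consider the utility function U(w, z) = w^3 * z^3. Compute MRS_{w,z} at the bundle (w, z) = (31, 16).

MU_w = 3·w^2·z^3 and MU_z = 3·w^3·z^2.
MRS = MU_w/MU_z = z/w.
At (31, 16): MRS = 16/31.
That is, one extra unit of w is worth 16/31 units of z at the margin.

MRS = 16/31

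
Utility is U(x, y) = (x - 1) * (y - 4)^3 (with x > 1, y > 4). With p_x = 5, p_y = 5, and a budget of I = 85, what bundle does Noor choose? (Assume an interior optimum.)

MU_x = (y−4)^3, MU_y = 3·(x−1)·(y−4)^2.
MRS = (1/3)·(y−4)/(x−1).
Tangency: set MRS = p_x/p_y = 5/5 = 1.
So (1/3)·(y − 4)/(x − 1) = 1, i.e. (y − 4) = 3·(x − 1).
Rewrite the budget in excess-of-subsistence terms: 5·(x − 1) + 5·(y − 4) = 85 − 5·1 − 5·4 = 60.
Substituting, 20·(x − 1) = 60, so x − 1 = 3 and x* = 4.
Then y − 4 = 3·3 = 9, so y* = 13.

x* = 4, y* = 13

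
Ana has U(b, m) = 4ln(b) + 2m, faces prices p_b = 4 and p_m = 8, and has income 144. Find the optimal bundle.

MU_b = 4/b, MU_m = 2.
MRS = 4/b ÷ 2.
Tangency: set MRS = p_b/p_m = 4/8 = 0.5.
MRS depends only on b: 2/b = 0.5 ⇒ b* = 2/0.5 = 4.
From the budget, 8·m = 144 − 4·4 = 128, so m* = 16.

b* = 4, m* = 16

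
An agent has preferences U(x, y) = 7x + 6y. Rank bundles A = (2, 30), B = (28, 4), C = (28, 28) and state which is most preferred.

Bundle C

Evaluate utility at each bundle:
U(A) = 194.
U(B) = 220.
U(C) = 364.
Highest utility is C, so C ≻ B ≻ A.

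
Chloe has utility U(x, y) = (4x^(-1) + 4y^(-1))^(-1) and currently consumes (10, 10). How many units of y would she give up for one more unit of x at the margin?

MRS = 1

For CES with ρ = -1, MRS = (y/x)^2.
At (10, 10): MRS = 1.
The indifference curve has slope −1 at this bundle.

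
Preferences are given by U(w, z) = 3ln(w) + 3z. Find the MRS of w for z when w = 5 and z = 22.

MU_w = 3/w, MU_z = 3.
MRS = 3/w ÷ 3.
At (5, 22): MRS = 0.2.
So at (5, 22) the consumer would give up 0.2 units of z for one more unit of w.

MRS = 0.2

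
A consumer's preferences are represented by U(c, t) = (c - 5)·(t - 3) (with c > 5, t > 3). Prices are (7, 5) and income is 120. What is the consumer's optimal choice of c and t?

c* = 10, t* = 10

MU_c = (t−3), MU_t = (c−5).
MRS = (t−3)/(c−5).
Tangency: set MRS = p_c/p_t = 7/5 = 1.4.
So (t − 3)/(c − 5) = 1.4, i.e. (t − 3) = 1.4·(c − 5).
Rewrite the budget in excess-of-subsistence terms: 7·(c − 5) + 5·(t − 3) = 120 − 7·5 − 5·3 = 70.
Substituting, 14·(c − 5) = 70, so c − 5 = 5 and c* = 10.
Then t − 3 = 1.4·5 = 7, so t* = 10.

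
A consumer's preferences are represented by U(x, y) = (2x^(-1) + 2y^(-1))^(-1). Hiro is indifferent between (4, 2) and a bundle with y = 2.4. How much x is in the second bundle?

U depends on (x, y) only through S = 2x^(-1) + 2y^(-1), so equal utility means equal S. At (4, 2): S = 1.5.
With y = 2.4: 2·2.4^(-1) = 5/6, so 2x^(-1) = 1.5 − 5/6 = 2/3, i.e. x^(-1) = 1/3.
Hence x = 1/(1/3) = 3.
Check: U(3, 2.4) = 0.6667.

x = 3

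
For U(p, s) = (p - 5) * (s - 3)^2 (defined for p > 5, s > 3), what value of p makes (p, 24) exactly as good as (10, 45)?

U(10, 45) = 8820.
Set U(p, 24) = 8820 and solve.
With s = 24: (24 − 3)^2 = 441, so (p − 5) = 8820/441 = 20.
So p = 5 + 20 = 25.
Check: U(25, 24) = 8820.

p = 25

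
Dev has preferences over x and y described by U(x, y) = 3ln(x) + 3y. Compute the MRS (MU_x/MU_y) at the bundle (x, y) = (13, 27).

MU_x = 3/x, MU_y = 3.
MRS = 3/x ÷ 3.
At (13, 27): MRS = 1/13.
The indifference curve has slope −1/13 at this bundle.

MRS = 1/13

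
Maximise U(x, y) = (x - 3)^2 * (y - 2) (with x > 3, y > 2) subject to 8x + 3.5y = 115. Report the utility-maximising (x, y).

x* = 10, y* = 10

MU_x = 2·(x−3)·(y−2), MU_y = (x−3)^2.
MRS = (2/1)·(y−2)/(x−3).
Tangency: set MRS = p_x/p_y = 8/3.5 = 16/7.
So (2/1)·(y − 2)/(x − 3) = 16/7, i.e. (y − 2) = (8/7)·(x − 3).
Rewrite the budget in excess-of-subsistence terms: 8·(x − 3) + 3.5·(y − 2) = 115 − 8·3 − 3.5·2 = 84.
Substituting, 12·(x − 3) = 84, so x − 3 = 7 and x* = 10.
Then y − 2 = (8/7)·7 = 8, so y* = 10.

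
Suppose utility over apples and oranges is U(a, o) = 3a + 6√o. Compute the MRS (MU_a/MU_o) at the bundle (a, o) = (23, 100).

MRS = 10

MU_a = 3, MU_o = 6/(2√o).
MRS = 3 ÷ (6/(2√o)).
At (23, 100): MRS = 10.
The indifference curve has slope −10 at this bundle.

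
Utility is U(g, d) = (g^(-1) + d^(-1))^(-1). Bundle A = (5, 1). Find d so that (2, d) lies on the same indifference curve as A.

d = 10/7

U depends on (g, d) only through S = g^(-1) + d^(-1), so equal utility means equal S. At (5, 1): S = 1.2.
With g = 2: 2^(-1) = 0.5, so d^(-1) = 1.2 − 0.5 = 0.7.
Hence d = 1/0.7 = 10/7.
Check: U(2, 10/7) = 0.8333.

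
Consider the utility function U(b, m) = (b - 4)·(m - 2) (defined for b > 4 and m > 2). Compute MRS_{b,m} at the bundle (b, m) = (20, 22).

MRS = 1.25

MU_b = (m−2), MU_m = (b−4).
MRS = (m−2)/(b−4).
At (20, 22): MRS = 1.25.
That is, one extra unit of b is worth 1.25 units of m at the margin.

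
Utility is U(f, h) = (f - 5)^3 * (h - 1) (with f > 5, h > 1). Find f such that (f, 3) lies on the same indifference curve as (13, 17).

f = 21

U(13, 17) = 8192.
Set U(f, 3) = 8192 and solve.
With h = 3: (3 − 1) = 2, so (f − 5)^3 = 8192/2 = 4096.
Taking the cube root (with f > 5): f − 5 = 16, so f = 21.
Check: U(21, 3) = 8192.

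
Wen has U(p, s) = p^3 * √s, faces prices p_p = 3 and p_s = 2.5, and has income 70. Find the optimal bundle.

p* = 20, s* = 4

MU_p = 3·p^2·√s and MU_s = 0.5·p^3·s^(-0.5).
MRS = MU_p/MU_s = (6)·s/p.
Tangency: set MRS = p_p/p_s = 3/2.5 = 1.2.
So (6)·s/p = 1.2, i.e. s = 0.2·p.
Substitute into the budget 3·p + 2.5·s = 70: 3.5·p = 70, so p* = 20.
Then s* = 0.2·20 = 4.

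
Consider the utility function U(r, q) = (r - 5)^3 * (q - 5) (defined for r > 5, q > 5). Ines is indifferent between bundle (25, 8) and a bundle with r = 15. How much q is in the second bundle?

q = 29

U(25, 8) = 24000.
Set U(15, q) = 24000 and solve.
With r = 15: (15 − 5)^3 = 1000, so (q − 5) = 24000/1000 = 24.
So q = 5 + 24 = 29.
Check: U(15, 29) = 24000.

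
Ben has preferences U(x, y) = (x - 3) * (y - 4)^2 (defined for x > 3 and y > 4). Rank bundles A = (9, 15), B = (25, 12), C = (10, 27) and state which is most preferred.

Bundle C

Evaluate utility at each bundle:
U(A) = 726.
U(B) = 1408.
U(C) = 3703.
Highest utility is C, so C ≻ B ≻ A.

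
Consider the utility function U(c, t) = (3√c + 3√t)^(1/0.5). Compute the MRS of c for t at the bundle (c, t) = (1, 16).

For CES with ρ = 0.5, MRS = √(t/c).
At (1, 16): MRS = 4.
So at (1, 16) the consumer would give up 4 units of t for one more unit of c.

MRS = 4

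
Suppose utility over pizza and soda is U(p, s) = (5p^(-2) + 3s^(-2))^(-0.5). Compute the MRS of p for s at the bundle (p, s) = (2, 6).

For CES with ρ = -2, MRS = (5/3)·(s/p)^3.
At (2, 6): MRS = 45.
So at (2, 6) the consumer would give up 45 units of s for one more unit of p.

MRS = 45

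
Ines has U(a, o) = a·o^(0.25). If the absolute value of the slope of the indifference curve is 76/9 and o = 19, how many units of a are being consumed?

a = 9

MU_a = o^(0.25) and MU_o = 0.25·a·o^(-0.75).
MRS = MU_a/MU_o = (4)·o/a.
Substitute o = 19: MRS = 76/a. Setting 76/a = 76/9 gives a = 76/(76/9) = 9.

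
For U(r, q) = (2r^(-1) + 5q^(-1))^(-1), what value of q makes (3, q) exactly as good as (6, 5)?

q = 7.5

U depends on (r, q) only through S = 2r^(-1) + 5q^(-1), so equal utility means equal S. At (6, 5): S = 4/3.
With r = 3: 2·3^(-1) = 2/3, so 5q^(-1) = 4/3 − 2/3 = 2/3, i.e. q^(-1) = 2/15.
Hence q = 1/(2/15) = 7.5.
Check: U(3, 7.5) = 0.75.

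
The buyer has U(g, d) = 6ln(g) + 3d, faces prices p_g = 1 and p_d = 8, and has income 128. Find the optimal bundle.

g* = 16, d* = 14

MU_g = 6/g, MU_d = 3.
MRS = 6/g ÷ 3.
Tangency: set MRS = p_g/p_d = 1/8 = 0.125.
MRS depends only on g: 2/g = 0.125 ⇒ g* = 2/0.125 = 16.
From the budget, 8·d = 128 − 1·16 = 112, so d* = 14.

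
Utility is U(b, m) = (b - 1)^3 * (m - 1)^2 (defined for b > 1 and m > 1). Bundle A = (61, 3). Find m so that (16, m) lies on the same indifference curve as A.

U(61, 3) = 864000.
Set U(16, m) = 864000 and solve.
With b = 16: (16 − 1)^3 = 3375, so (m − 1)^2 = 864000/3375 = 256.
Taking the square root (with m > 1): m − 1 = 16, so m = 17.
Check: U(16, 17) = 864000.

m = 17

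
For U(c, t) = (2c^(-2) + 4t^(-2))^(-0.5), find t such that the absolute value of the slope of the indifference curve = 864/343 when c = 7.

For CES with ρ = -2, MRS = (2/4)·(t/c)^3.
Setting (2/4)·(t/7)^3 = 864/343 gives (t/7)^3 = 1728/343, so t/7 = 12/7 and t = 12.

t = 12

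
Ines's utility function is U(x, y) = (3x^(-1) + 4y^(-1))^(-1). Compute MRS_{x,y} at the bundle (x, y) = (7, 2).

For CES with ρ = -1, MRS = (3/4)·(y/x)^2.
At (7, 2): MRS = 3/49.
The indifference curve has slope −3/49 at this bundle.

MRS = 3/49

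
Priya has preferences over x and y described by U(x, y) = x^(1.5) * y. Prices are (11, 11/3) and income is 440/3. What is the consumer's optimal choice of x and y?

x* = 8, y* = 16

MU_x = 1.5·√x·y and MU_y = x^(1.5).
MRS = MU_x/MU_y = (1.5)·y/x.
Tangency: set MRS = p_x/p_y = 11/(11/3) = 3.
So (1.5)·y/x = 3, i.e. y = 2·x.
Substitute into the budget 11·x + (11/3)·y = 440/3: (55/3)·x = 440/3, so x* = 8.
Then y* = 2·8 = 16.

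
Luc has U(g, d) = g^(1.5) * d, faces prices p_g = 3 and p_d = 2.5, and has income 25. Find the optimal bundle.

MU_g = 1.5·√g·d and MU_d = g^(1.5).
MRS = MU_g/MU_d = (1.5)·d/g.
Tangency: set MRS = p_g/p_d = 3/2.5 = 1.2.
So (1.5)·d/g = 1.2, i.e. d = 0.8·g.
Substitute into the budget 3·g + 2.5·d = 25: 5·g = 25, so g* = 5.
Then d* = 0.8·5 = 4.

g* = 5, d* = 4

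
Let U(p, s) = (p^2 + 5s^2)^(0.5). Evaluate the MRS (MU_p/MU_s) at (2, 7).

For CES with ρ = 2, MRS = (1/5)·(s/p)^(-1).
At (2, 7): MRS = 2/35.
So at (2, 7) the consumer would give up 2/35 units of s for one more unit of p.

MRS = 2/35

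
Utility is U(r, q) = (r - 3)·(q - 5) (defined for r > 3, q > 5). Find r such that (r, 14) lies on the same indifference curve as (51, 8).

r = 19

U(51, 8) = 144.
Set U(r, 14) = 144 and solve.
With q = 14: (14 − 5) = 9, so (r − 3) = 144/9 = 16.
So r = 3 + 16 = 19.
Check: U(19, 14) = 144.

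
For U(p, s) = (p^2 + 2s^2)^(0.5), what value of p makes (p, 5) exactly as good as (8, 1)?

p = 4

U depends on (p, s) only through S = p^2 + 2s^2, so equal utility means equal S. At (8, 1): S = 66.
With s = 5: 2·5^2 = 50, so p^2 = 66 − 50 = 16.
Hence p = √16 = 4.
Check: U(4, 5) = 8.124.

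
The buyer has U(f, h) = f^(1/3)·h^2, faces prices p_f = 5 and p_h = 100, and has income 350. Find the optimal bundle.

f* = 10, h* = 3

MU_f = 1/3·f^(-2/3)·h^2 and MU_h = 2·f^(1/3)·h.
MRS = MU_f/MU_h = (1/6)·h/f.
Tangency: set MRS = p_f/p_h = 5/100 = 0.05.
So (1/6)·h/f = 0.05, i.e. h = 0.3·f.
Substitute into the budget 5·f + 100·h = 350: 35·f = 350, so f* = 10.
Then h* = 0.3·10 = 3.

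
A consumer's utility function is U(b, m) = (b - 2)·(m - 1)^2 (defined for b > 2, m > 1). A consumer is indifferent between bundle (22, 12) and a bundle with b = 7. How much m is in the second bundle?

m = 23

U(22, 12) = 2420.
Set U(7, m) = 2420 and solve.
With b = 7: (7 − 2) = 5, so (m − 1)^2 = 2420/5 = 484.
Taking the square root (with m > 1): m − 1 = 22, so m = 23.
Check: U(7, 23) = 2420.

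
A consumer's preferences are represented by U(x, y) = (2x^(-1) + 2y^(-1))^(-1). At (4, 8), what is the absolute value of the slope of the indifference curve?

MRS = 4

For CES with ρ = -1, MRS = (y/x)^2.
At (4, 8): MRS = 4.
So at (4, 8) the consumer would give up 4 units of y for one more unit of x.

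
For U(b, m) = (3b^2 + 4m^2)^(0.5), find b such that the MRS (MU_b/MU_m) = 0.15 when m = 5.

For CES with ρ = 2, MRS = (3/4)·(m/b)^(-1).
Setting (3/4)·(5/b)^(-1) = 0.15 gives (5/b)^(-1) = 0.2, so 5/b = 5 and b = 1.

b = 1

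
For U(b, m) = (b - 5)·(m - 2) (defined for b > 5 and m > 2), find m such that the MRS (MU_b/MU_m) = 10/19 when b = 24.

MU_b = (m−2), MU_m = (b−5).
MRS = (m−2)/(b−5).
Substitute b = 24: MRS = (m − 2)/19. Setting this equal to 10/19 gives m − 2 = (10/19)·19 = 10, so m = 12.

m = 12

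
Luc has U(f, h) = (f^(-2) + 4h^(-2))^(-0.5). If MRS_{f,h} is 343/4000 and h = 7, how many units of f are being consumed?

f = 10

For CES with ρ = -2, MRS = (1/4)·(h/f)^3.
Setting (1/4)·(7/f)^3 = 343/4000 gives (7/f)^3 = 343/1000, so 7/f = 0.7 and f = 10.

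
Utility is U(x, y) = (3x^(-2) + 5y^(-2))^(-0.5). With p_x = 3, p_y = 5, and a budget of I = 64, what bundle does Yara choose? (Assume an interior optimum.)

x* = 8, y* = 8

For CES with ρ = -2, MRS = (3/5)·(y/x)^3.
Tangency: set MRS = p_x/p_y = 3/5 = 0.6.
So (y/x)^3 = 1; taking the cube root, y/x = 1, i.e. y = x.
Substitute into the budget 3·x + 5·y = 64: 8·x = 64, so x* = 8 and y* = 8.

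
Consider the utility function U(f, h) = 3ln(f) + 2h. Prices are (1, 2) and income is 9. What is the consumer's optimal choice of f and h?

f* = 3, h* = 3

MU_f = 3/f, MU_h = 2.
MRS = 3/f ÷ 2.
Tangency: set MRS = p_f/p_h = 1/2 = 0.5.
MRS depends only on f: 1.5/f = 0.5 ⇒ f* = 1.5/0.5 = 3.
From the budget, 2·h = 9 − 1·3 = 6, so h* = 3.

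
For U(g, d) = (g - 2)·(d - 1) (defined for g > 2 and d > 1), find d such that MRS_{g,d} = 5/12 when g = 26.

MU_g = (d−1), MU_d = (g−2).
MRS = (d−1)/(g−2).
Substitute g = 26: MRS = (d − 1)/24. Setting this equal to 5/12 gives d − 1 = (5/12)·24 = 10, so d = 11.

d = 11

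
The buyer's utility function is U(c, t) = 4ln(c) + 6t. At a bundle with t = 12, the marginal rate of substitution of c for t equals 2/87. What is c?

MU_c = 4/c, MU_t = 6.
MRS = 4/c ÷ 6.
MRS depends only on c: (2/3)/c = 2/87 ⇒ c = (2/3)/(2/87) = 29.

c = 29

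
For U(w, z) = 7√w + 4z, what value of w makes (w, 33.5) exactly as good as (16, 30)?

U(16, 30) = 148.
Set U(w, 33.5) = 148 and solve.
With z = 33.5: 7√w = 148 − 4·33.5 = 14, so √w = 2 and w = 4.
Check: U(4, 33.5) = 148.

w = 4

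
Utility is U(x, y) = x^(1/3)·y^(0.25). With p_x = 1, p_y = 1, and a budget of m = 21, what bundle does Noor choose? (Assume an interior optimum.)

x* = 12, y* = 9

MU_x = 1/3·x^(-2/3)·y^(0.25) and MU_y = 0.25·x^(1/3)·y^(-0.75).
MRS = MU_x/MU_y = (4/3)·y/x.
Tangency: set MRS = p_x/p_y = 1/1 = 1.
So (4/3)·y/x = 1, i.e. y = 0.75·x.
Substitute into the budget 1·x + 1·y = 21: 1.75·x = 21, so x* = 12.
Then y* = 0.75·12 = 9.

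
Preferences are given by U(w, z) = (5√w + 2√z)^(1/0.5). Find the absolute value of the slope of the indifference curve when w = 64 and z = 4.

MRS = 0.625

For CES with ρ = 0.5, MRS = (5/2)·√(z/w).
At (64, 4): MRS = 0.625.
The indifference curve has slope −0.625 at this bundle.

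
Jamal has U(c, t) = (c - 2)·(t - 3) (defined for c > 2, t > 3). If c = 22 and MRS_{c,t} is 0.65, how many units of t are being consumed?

MU_c = (t−3), MU_t = (c−2).
MRS = (t−3)/(c−2).
Substitute c = 22: MRS = (t − 3)/20. Setting this equal to 0.65 gives t − 3 = 0.65·20 = 13, so t = 16.

t = 16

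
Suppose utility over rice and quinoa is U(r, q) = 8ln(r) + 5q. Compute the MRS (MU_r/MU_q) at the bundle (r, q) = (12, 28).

MU_r = 8/r, MU_q = 5.
MRS = 8/r ÷ 5.
At (12, 28): MRS = 2/15.
So at (12, 28) the consumer would give up 2/15 units of q for one more unit of r.

MRS = 2/15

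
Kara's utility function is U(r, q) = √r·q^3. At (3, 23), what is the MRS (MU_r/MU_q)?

MRS = 23/18

MU_r = 0.5·r^(-0.5)·q^3 and MU_q = 3·√r·q^2.
MRS = MU_r/MU_q = (1/6)·q/r.
At (3, 23): MRS = 23/18.
So at (3, 23) the consumer would give up 23/18 units of q for one more unit of r.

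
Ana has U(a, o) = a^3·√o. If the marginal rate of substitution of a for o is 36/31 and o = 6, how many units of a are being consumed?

a = 31

MU_a = 3·a^2·√o and MU_o = 0.5·a^3·o^(-0.5).
MRS = MU_a/MU_o = (6)·o/a.
Substitute o = 6: MRS = 36/a. Setting 36/a = 36/31 gives a = 36/(36/31) = 31.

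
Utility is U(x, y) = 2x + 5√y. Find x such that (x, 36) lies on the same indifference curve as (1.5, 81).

U(1.5, 81) = 48.
Set U(x, 36) = 48 and solve.
With y = 36: √36 = 6, so 2x = 48 − 5·6 = 18 and x = 9.
Check: U(9, 36) = 48.

x = 9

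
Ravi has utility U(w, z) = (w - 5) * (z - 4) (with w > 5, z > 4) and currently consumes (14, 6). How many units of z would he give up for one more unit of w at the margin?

MU_w = (z−4), MU_z = (w−5).
MRS = (z−4)/(w−5).
At (14, 6): MRS = 2/9.
The indifference curve has slope −2/9 at this bundle.

MRS = 2/9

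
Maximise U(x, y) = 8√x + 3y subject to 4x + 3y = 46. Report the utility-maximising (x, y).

MU_x = 8/(2√x), MU_y = 3.
MRS = 8/(2√x) ÷ 3.
Tangency: set MRS = p_x/p_y = 4/3.
MRS depends only on x: (4/3)/√x = 4/3 ⇒ √x = (4/3)/(4/3) = 1 ⇒ x* = 1.
From the budget, 3·y = 46 − 4·1 = 42, so y* = 14.

x* = 1, y* = 14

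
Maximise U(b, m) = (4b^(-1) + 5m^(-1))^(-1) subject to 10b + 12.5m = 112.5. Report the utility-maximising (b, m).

For CES with ρ = -1, MRS = (4/5)·(m/b)^2.
Tangency: set MRS = p_b/p_m = 10/12.5 = 0.8.
So (m/b)^2 = 1; taking the square root, m/b = 1, i.e. m = b.
Substitute into the budget 10·b + 12.5·m = 112.5: 22.5·b = 112.5, so b* = 5 and m* = 5.

b* = 5, m* = 5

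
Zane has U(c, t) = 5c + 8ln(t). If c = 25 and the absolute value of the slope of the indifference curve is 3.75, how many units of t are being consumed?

t = 6

MU_c = 5, MU_t = 8/t.
MRS = 5 ÷ (8/t).
MRS depends only on t: 0.625·t = 3.75 ⇒ t = 3.75/0.625 = 6.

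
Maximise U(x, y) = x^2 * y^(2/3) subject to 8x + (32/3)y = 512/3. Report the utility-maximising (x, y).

MU_x = 2·x·y^(2/3) and MU_y = 2/3·x^2·y^(-1/3).
MRS = MU_x/MU_y = (3)·y/x.
Tangency: set MRS = p_x/p_y = 8/(32/3) = 0.75.
So (3)·y/x = 0.75, i.e. y = 0.25·x.
Substitute into the budget 8·x + (32/3)·y = 512/3: (32/3)·x = 512/3, so x* = 16.
Then y* = 0.25·16 = 4.

x* = 16, y* = 4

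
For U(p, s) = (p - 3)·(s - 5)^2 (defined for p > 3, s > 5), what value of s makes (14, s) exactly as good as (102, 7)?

s = 11

U(102, 7) = 396.
Set U(14, s) = 396 and solve.
With p = 14: (14 − 3) = 11, so (s − 5)^2 = 396/11 = 36.
Taking the square root (with s > 5): s − 5 = 6, so s = 11.
Check: U(14, 11) = 396.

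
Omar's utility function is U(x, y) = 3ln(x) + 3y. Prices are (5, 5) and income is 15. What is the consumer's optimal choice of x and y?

x* = 1, y* = 2

MU_x = 3/x, MU_y = 3.
MRS = 3/x ÷ 3.
Tangency: set MRS = p_x/p_y = 5/5 = 1.
MRS depends only on x: 1/x = 1 ⇒ x* = 1/1 = 1.
From the budget, 5·y = 15 − 5·1 = 10, so y* = 2.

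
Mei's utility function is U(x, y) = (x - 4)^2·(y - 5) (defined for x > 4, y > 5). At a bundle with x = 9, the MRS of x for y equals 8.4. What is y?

MU_x = 2·(x−4)·(y−5), MU_y = (x−4)^2.
MRS = (2/1)·(y−5)/(x−4).
Substitute x = 9: MRS = (y − 5)/2.5. Setting this equal to 8.4 gives y − 5 = 8.4·2.5 = 21, so y = 26.

y = 26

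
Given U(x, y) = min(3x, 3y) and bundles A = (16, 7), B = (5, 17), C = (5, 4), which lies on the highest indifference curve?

Evaluate utility at each bundle:
U(A) = 21.
U(B) = 15.
U(C) = 12.
Highest utility is A, so A ≻ B ≻ C.

Bundle A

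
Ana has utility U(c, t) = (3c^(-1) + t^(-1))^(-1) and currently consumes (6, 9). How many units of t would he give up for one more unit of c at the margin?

For CES with ρ = -1, MRS = (3/1)·(t/c)^2.
At (6, 9): MRS = 6.75.
So at (6, 9) the consumer would give up 6.75 units of t for one more unit of c.

MRS = 6.75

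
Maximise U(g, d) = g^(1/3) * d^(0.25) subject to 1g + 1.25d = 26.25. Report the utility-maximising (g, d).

MU_g = 1/3·g^(-2/3)·d^(0.25) and MU_d = 0.25·g^(1/3)·d^(-0.75).
MRS = MU_g/MU_d = (4/3)·d/g.
Tangency: set MRS = p_g/p_d = 1/1.25 = 0.8.
So (4/3)·d/g = 0.8, i.e. d = 0.6·g.
Substitute into the budget 1·g + 1.25·d = 26.25: 1.75·g = 26.25, so g* = 15.
Then d* = 0.6·15 = 9.

g* = 15, d* = 9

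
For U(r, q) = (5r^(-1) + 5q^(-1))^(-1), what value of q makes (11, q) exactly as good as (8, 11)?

U depends on (r, q) only through S = 5r^(-1) + 5q^(-1), so equal utility means equal S. At (8, 11): S = 95/88.
With r = 11: 5·11^(-1) = 5/11, so 5q^(-1) = 95/88 − 5/11 = 0.625, i.e. q^(-1) = 0.125.
Hence q = 1/0.125 = 8.
Check: U(11, 8) = 0.9263.

q = 8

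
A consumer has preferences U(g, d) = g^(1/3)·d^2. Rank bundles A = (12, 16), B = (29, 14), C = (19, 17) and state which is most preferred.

Evaluate utility at each bundle:
U(A) = 586.094.
U(B) = 602.174.
U(C) = 771.168.
Highest utility is C, so C ≻ B ≻ A.

Bundle C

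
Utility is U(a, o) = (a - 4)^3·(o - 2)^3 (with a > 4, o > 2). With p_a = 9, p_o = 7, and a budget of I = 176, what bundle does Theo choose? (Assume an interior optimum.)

a* = 11, o* = 11

MU_a = 3·(a−4)^2·(o−2)^3, MU_o = 3·(a−4)^3·(o−2)^2.
MRS = (o−2)/(a−4).
Tangency: set MRS = p_a/p_o = 9/7.
So (o − 2)/(a − 4) = 9/7, i.e. (o − 2) = (9/7)·(a − 4).
Rewrite the budget in excess-of-subsistence terms: 9·(a − 4) + 7·(o − 2) = 176 − 9·4 − 7·2 = 126.
Substituting, 18·(a − 4) = 126, so a − 4 = 7 and a* = 11.
Then o − 2 = (9/7)·7 = 9, so o* = 11.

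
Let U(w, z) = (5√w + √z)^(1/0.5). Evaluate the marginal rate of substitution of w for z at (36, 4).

For CES with ρ = 0.5, MRS = (5/1)·√(z/w).
At (36, 4): MRS = 5/3.
That is, one extra unit of w is worth 5/3 units of z at the margin.

MRS = 5/3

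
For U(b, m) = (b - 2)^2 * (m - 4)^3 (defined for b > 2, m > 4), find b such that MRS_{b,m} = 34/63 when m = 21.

MU_b = 2·(b−2)·(m−4)^3, MU_m = 3·(b−2)^2·(m−4)^2.
MRS = (2/3)·(m−4)/(b−2).
Substitute m = 21: MRS = (34/3)/(b − 2). Setting this equal to 34/63 gives b − 2 = (34/3)/(34/63) = 21, so b = 23.

b = 23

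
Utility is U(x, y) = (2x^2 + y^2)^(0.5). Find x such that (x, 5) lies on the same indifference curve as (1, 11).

x = 7

U depends on (x, y) only through S = 2x^2 + y^2, so equal utility means equal S. At (1, 11): S = 123.
With y = 5: 5^2 = 25, so 2x^2 = 123 − 25 = 98, i.e. x^2 = 49.
Hence x = √49 = 7.
Check: U(7, 5) = 11.0905.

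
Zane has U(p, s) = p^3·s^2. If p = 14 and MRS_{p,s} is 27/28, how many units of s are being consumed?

MU_p = 3·p^2·s^2 and MU_s = 2·p^3·s.
MRS = MU_p/MU_s = (3/2)·s/p.
Substitute p = 14: MRS = s/(28/3). Setting s/(28/3) = 27/28 gives s = (27/28)·(28/3) = 9.

s = 9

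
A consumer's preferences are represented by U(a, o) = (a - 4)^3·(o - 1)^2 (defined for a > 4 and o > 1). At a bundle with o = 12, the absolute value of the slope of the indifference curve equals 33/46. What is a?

a = 27

MU_a = 3·(a−4)^2·(o−1)^2, MU_o = 2·(a−4)^3·(o−1).
MRS = (3/2)·(o−1)/(a−4).
Substitute o = 12: MRS = 16.5/(a − 4). Setting this equal to 33/46 gives a − 4 = 16.5/(33/46) = 23, so a = 27.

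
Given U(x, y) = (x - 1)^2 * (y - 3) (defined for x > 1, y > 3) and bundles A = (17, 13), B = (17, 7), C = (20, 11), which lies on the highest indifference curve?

Evaluate utility at each bundle:
U(A) = 2560.
U(B) = 1024.
U(C) = 2888.
Highest utility is C, so C ≻ A ≻ B.

Bundle C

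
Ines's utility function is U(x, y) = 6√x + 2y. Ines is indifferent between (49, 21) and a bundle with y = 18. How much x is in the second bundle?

x = 64

U(49, 21) = 84.
Set U(x, 18) = 84 and solve.
With y = 18: 6√x = 84 − 2·18 = 48, so √x = 8 and x = 64.
Check: U(64, 18) = 84.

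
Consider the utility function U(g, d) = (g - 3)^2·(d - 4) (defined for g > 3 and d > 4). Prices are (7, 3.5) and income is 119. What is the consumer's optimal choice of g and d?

MU_g = 2·(g−3)·(d−4), MU_d = (g−3)^2.
MRS = (2/1)·(d−4)/(g−3).
Tangency: set MRS = p_g/p_d = 7/3.5 = 2.
So (2/1)·(d − 4)/(g − 3) = 2, i.e. (d − 4) = (g − 3).
Rewrite the budget in excess-of-subsistence terms: 7·(g − 3) + 3.5·(d − 4) = 119 − 7·3 − 3.5·4 = 84.
Substituting, 10.5·(g − 3) = 84, so g − 3 = 8 and g* = 11.
Then d − 4 = 8, so d* = 12.

g* = 11, d* = 12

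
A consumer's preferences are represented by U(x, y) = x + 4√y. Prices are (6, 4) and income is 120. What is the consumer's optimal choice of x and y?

x* = 14, y* = 9

MU_x = 1, MU_y = 4/(2√y).
MRS = 1 ÷ (4/(2√y)).
Tangency: set MRS = p_x/p_y = 6/4 = 1.5.
MRS depends only on y: 0.5·√y = 1.5 ⇒ √y = 1.5/0.5 = 3 ⇒ y* = 9.
From the budget, 6·x = 120 − 4·9 = 84, so x* = 14.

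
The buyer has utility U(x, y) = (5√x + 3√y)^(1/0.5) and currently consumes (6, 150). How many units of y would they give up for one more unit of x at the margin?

MRS = 25/3

For CES with ρ = 0.5, MRS = (5/3)·√(y/x).
At (6, 150): MRS = 25/3.
That is, one extra unit of x is worth 25/3 units of y at the margin.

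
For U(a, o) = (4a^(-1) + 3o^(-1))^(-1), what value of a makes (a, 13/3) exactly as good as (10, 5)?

U depends on (a, o) only through S = 4a^(-1) + 3o^(-1), so equal utility means equal S. At (10, 5): S = 1.
With o = 13/3: 3·(13/3)^(-1) = 9/13, so 4a^(-1) = 1 − 9/13 = 4/13, i.e. a^(-1) = 1/13.
Hence a = 1/(1/13) = 13.
Check: U(13, 13/3) = 1.

a = 13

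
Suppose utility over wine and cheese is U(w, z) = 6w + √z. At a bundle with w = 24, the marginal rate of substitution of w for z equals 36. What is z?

z = 9

MU_w = 6, MU_z = 1/(2√z).
MRS = 6 ÷ (1/(2√z)).
MRS depends only on z: 12·√z = 36 ⇒ √z = 36/12 = 3 ⇒ z = 9.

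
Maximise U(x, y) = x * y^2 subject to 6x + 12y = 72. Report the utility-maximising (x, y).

x* = 4, y* = 4

MU_x = y^2 and MU_y = 2·x·y.
MRS = MU_x/MU_y = (1/2)·y/x.
Tangency: set MRS = p_x/p_y = 6/12 = 0.5.
So (1/2)·y/x = 0.5, i.e. y = x.
Substitute into the budget 6·x + 12·y = 72: 18·x = 72, so x* = 4.
Then y* = 4.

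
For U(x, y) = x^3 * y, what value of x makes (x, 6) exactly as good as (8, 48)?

U(8, 48) = 24576.
Set U(x, 6) = 24576 and solve.
With y = 6: x^3 = 24576/6 = 4096; taking the cube root, x = 16.
Check: U(16, 6) = 24576.

x = 16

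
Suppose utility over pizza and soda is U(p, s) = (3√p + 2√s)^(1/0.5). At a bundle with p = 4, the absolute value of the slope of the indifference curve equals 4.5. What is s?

s = 36

For CES with ρ = 0.5, MRS = (3/2)·√(s/p).
Setting (3/2)·√(s/4) = 4.5 gives √(s/4) = 3, so s/4 = 9 and s = 36.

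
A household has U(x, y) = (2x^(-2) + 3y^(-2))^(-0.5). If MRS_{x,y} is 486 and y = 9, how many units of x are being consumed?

x = 1

For CES with ρ = -2, MRS = (2/3)·(y/x)^3.
Setting (2/3)·(9/x)^3 = 486 gives (9/x)^3 = 729, so 9/x = 9 and x = 1.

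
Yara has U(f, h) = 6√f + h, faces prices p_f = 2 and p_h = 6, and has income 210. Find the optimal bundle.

MU_f = 6/(2√f), MU_h = 1.
MRS = 6/(2√f) ÷ 1.
Tangency: set MRS = p_f/p_h = 2/6 = 1/3.
MRS depends only on f: 3/√f = 1/3 ⇒ √f = 3/(1/3) = 9 ⇒ f* = 81.
From the budget, 6·h = 210 − 2·81 = 48, so h* = 8.

f* = 81, h* = 8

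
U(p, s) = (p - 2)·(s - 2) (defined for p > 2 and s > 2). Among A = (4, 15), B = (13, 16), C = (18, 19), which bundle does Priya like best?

Evaluate utility at each bundle:
U(A) = 26.
U(B) = 154.
U(C) = 272.
Highest utility is C, so C ≻ B ≻ A.

Bundle C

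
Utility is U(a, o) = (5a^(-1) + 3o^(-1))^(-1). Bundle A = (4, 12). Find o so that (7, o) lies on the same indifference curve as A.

U depends on (a, o) only through S = 5a^(-1) + 3o^(-1), so equal utility means equal S. At (4, 12): S = 1.5.
With a = 7: 5·7^(-1) = 5/7, so 3o^(-1) = 1.5 − 5/7 = 11/14, i.e. o^(-1) = 11/42.
Hence o = 1/(11/42) = 42/11.
Check: U(7, 42/11) = 0.6667.

o = 42/11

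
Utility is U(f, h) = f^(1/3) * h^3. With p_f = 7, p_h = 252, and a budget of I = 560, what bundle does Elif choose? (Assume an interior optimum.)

f* = 8, h* = 2

MU_f = 1/3·f^(-2/3)·h^3 and MU_h = 3·f^(1/3)·h^2.
MRS = MU_f/MU_h = (1/9)·h/f.
Tangency: set MRS = p_f/p_h = 7/252 = 1/36.
So (1/9)·h/f = 1/36, i.e. h = 0.25·f.
Substitute into the budget 7·f + 252·h = 560: 70·f = 560, so f* = 8.
Then h* = 0.25·8 = 2.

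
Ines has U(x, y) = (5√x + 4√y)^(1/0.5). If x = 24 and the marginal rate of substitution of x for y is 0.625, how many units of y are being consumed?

For CES with ρ = 0.5, MRS = (5/4)·√(y/x).
Setting (5/4)·√(y/24) = 0.625 gives √(y/24) = 0.5, so y/24 = 0.25 and y = 6.

y = 6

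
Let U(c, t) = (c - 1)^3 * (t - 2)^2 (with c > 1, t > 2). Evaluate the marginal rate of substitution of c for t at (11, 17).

MRS = 2.25

MU_c = 3·(c−1)^2·(t−2)^2, MU_t = 2·(c−1)^3·(t−2).
MRS = (3/2)·(t−2)/(c−1).
At (11, 17): MRS = 2.25.
So at (11, 17) the consumer would give up 2.25 units of t for one more unit of c.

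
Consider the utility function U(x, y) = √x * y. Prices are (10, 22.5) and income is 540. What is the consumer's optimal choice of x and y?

MU_x = 0.5·x^(-0.5)·y and MU_y = √x.
MRS = MU_x/MU_y = (0.5)·y/x.
Tangency: set MRS = p_x/p_y = 10/22.5 = 4/9.
So (0.5)·y/x = 4/9, i.e. y = (8/9)·x.
Substitute into the budget 10·x + 22.5·y = 540: 30·x = 540, so x* = 18.
Then y* = (8/9)·18 = 16.

x* = 18, y* = 16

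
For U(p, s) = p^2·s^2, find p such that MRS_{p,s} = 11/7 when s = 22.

p = 14

MU_p = 2·p·s^2 and MU_s = 2·p^2·s.
MRS = MU_p/MU_s = s/p.
Substitute s = 22: MRS = 22/p. Setting 22/p = 11/7 gives p = 22/(11/7) = 14.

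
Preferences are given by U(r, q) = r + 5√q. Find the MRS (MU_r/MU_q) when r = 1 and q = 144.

MRS = 4.8

MU_r = 1, MU_q = 5/(2√q).
MRS = 1 ÷ (5/(2√q)).
At (1, 144): MRS = 4.8.
The indifference curve has slope −4.8 at this bundle.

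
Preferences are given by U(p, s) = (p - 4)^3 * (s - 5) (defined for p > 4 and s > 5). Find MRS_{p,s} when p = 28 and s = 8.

MRS = 0.375

MU_p = 3·(p−4)^2·(s−5), MU_s = (p−4)^3.
MRS = (3/1)·(s−5)/(p−4).
At (28, 8): MRS = 0.375.
That is, one extra unit of p is worth 0.375 units of s at the margin.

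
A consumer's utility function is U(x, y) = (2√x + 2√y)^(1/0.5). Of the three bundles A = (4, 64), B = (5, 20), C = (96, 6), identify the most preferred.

Evaluate utility at each bundle:
U(A) = 400.000.
U(B) = 180.000.
U(C) = 600.000.
Highest utility is C, so C ≻ A ≻ B.

Bundle C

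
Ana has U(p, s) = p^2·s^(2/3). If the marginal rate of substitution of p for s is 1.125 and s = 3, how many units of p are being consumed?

p = 8

MU_p = 2·p·s^(2/3) and MU_s = 2/3·p^2·s^(-1/3).
MRS = MU_p/MU_s = (3)·s/p.
Substitute s = 3: MRS = 9/p. Setting 9/p = 1.125 gives p = 9/1.125 = 8.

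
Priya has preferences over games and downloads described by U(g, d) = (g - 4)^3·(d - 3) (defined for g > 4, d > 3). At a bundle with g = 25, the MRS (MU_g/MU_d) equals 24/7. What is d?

d = 27

MU_g = 3·(g−4)^2·(d−3), MU_d = (g−4)^3.
MRS = (3/1)·(d−3)/(g−4).
Substitute g = 25: MRS = (d − 3)/7. Setting this equal to 24/7 gives d − 3 = (24/7)·7 = 24, so d = 27.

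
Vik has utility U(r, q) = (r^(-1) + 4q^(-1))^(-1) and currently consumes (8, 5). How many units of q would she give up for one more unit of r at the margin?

MRS = 25/256

For CES with ρ = -1, MRS = (1/4)·(q/r)^2.
At (8, 5): MRS = 25/256.
The indifference curve has slope −25/256 at this bundle.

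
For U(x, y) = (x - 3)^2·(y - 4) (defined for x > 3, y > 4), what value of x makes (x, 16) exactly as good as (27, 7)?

x = 15

U(27, 7) = 1728.
Set U(x, 16) = 1728 and solve.
With y = 16: (16 − 4) = 12, so (x − 3)^2 = 1728/12 = 144.
Taking the square root (with x > 3): x − 3 = 12, so x = 15.
Check: U(15, 16) = 1728.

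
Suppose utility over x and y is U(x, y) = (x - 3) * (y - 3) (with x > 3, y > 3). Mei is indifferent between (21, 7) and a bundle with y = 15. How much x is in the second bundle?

U(21, 7) = 72.
Set U(x, 15) = 72 and solve.
With y = 15: (15 − 3) = 12, so (x − 3) = 72/12 = 6.
So x = 3 + 6 = 9.
Check: U(9, 15) = 72.

x = 9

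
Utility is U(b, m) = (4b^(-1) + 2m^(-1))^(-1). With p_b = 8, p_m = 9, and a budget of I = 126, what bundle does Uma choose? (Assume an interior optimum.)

For CES with ρ = -1, MRS = (4/2)·(m/b)^2.
Tangency: set MRS = p_b/p_m = 8/9.
So (m/b)^2 = 4/9; taking the square root, m/b = 2/3, i.e. m = (2/3)·b.
Substitute into the budget 8·b + 9·m = 126: 14·b = 126, so b* = 9 and m* = (2/3)·9 = 6.

b* = 9, m* = 6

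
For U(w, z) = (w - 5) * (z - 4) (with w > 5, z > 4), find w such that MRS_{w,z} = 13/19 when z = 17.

w = 24

MU_w = (z−4), MU_z = (w−5).
MRS = (z−4)/(w−5).
Substitute z = 17: MRS = 13/(w − 5). Setting this equal to 13/19 gives w − 5 = 13/(13/19) = 19, so w = 24.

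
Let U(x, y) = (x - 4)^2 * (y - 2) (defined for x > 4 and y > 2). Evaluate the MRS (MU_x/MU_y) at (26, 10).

MU_x = 2·(x−4)·(y−2), MU_y = (x−4)^2.
MRS = (2/1)·(y−2)/(x−4).
At (26, 10): MRS = 8/11.
That is, one extra unit of x is worth 8/11 units of y at the margin.

MRS = 8/11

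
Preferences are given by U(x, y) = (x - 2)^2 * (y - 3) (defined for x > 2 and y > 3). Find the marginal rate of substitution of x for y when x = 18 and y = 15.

MRS = 1.5

MU_x = 2·(x−2)·(y−3), MU_y = (x−2)^2.
MRS = (2/1)·(y−3)/(x−2).
At (18, 15): MRS = 1.5.
That is, one extra unit of x is worth 1.5 units of y at the margin.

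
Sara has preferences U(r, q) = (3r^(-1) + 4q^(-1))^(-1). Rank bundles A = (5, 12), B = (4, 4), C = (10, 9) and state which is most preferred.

Evaluate utility at each bundle:
U(A) = 1.071.
U(B) = 0.571.
U(C) = 1.343.
Highest utility is C, so C ≻ A ≻ B.

Bundle C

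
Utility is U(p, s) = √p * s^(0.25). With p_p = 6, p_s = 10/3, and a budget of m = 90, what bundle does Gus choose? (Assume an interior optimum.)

MU_p = 0.5·p^(-0.5)·s^(0.25) and MU_s = 0.25·√p·s^(-0.75).
MRS = MU_p/MU_s = (2)·s/p.
Tangency: set MRS = p_p/p_s = 6/(10/3) = 1.8.
So (2)·s/p = 1.8, i.e. s = 0.9·p.
Substitute into the budget 6·p + (10/3)·s = 90: 9·p = 90, so p* = 10.
Then s* = 0.9·10 = 9.

p* = 10, s* = 9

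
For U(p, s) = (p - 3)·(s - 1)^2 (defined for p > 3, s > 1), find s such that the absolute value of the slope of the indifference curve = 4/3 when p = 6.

s = 9

MU_p = (s−1)^2, MU_s = 2·(p−3)·(s−1).
MRS = (1/2)·(s−1)/(p−3).
Substitute p = 6: MRS = (s − 1)/6. Setting this equal to 4/3 gives s − 1 = (4/3)·6 = 8, so s = 9.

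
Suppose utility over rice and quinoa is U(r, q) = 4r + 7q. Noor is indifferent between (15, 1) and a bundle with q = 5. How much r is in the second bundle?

U(15, 1) = 67.
Set U(r, 5) = 67 and solve.
4r + 7·5 = 67 ⇒ 4r = 32 ⇒ r = 8.
Check: U(8, 5) = 67.

r = 8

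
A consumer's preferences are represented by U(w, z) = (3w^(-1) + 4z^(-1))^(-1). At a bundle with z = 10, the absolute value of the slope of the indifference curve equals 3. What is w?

For CES with ρ = -1, MRS = (3/4)·(z/w)^2.
Setting (3/4)·(10/w)^2 = 3 gives (10/w)^2 = 4, so 10/w = 2 and w = 5.

w = 5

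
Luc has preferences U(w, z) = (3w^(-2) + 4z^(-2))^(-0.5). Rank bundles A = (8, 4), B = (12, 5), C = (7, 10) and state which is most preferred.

Evaluate utility at each bundle:
U(A) = 1.835.
U(B) = 2.352.
U(C) = 3.143.
Highest utility is C, so C ≻ B ≻ A.

Bundle C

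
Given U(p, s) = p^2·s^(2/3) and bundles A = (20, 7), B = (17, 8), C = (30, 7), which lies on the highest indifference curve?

Bundle C

Evaluate utility at each bundle:
U(A) = 1463.722.
U(B) = 1156.000.
U(C) = 3293.375.
Highest utility is C, so C ≻ A ≻ B.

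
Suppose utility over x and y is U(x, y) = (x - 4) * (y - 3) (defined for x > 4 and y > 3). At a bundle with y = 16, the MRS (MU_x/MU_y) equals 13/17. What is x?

x = 21

MU_x = (y−3), MU_y = (x−4).
MRS = (y−3)/(x−4).
Substitute y = 16: MRS = 13/(x − 4). Setting this equal to 13/17 gives x − 4 = 13/(13/17) = 17, so x = 21.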